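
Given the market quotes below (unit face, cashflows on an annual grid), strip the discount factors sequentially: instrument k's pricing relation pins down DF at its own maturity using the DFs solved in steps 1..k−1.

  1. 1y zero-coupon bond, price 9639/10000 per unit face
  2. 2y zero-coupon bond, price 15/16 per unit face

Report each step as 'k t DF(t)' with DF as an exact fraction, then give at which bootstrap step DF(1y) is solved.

1 1 9639/10000
2 2 15/16
DF(1y) is solved at step 1

step 1 [1y] zero: DF = P = 9639/10000 ≈ 0.963900
step 2 [2y] zero: DF = P = 15/16 ≈ 0.937500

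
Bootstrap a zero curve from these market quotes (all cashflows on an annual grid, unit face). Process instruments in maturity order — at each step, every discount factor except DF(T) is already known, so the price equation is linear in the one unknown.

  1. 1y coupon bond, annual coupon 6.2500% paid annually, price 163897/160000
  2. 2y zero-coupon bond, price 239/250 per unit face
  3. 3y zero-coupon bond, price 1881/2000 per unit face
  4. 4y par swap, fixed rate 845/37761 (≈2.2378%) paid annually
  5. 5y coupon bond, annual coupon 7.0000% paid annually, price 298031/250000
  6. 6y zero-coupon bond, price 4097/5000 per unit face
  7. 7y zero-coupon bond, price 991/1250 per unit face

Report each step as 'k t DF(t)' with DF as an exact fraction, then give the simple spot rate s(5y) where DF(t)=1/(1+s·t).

1 1 9641/10000
2 2 239/250
3 3 1881/2000
4 4 1831/2000
5 5 8671/10000
6 6 4097/5000
7 7 991/1250
s(5y) = (1/(8671/10000) − 1)/(5) = 1329/43355 ≈ 3.0654%

step 1 [1y] bond c/1=1/16: DF=(163897/160000 − 1/16·(0))/(1+1/16) = 9641/10000 ≈ 0.964100
step 2 [2y] zero: DF = P = 239/250 ≈ 0.956000
step 3 [3y] zero: DF = P = 1881/2000 ≈ 0.940500
step 4 [4y] swap r/1=845/37761: DF=(1 − 845/37761·(0.964100+0.956000+0.940500))/(1+845/37761) = 1831/2000 ≈ 0.915500
step 5 [5y] bond c/1=7/100: DF=(298031/250000 − 7/100·(0.964100+0.956000+0.940500+0.915500))/(1+7/100) = 8671/10000 ≈ 0.867100
step 6 [6y] zero: DF = P = 4097/5000 ≈ 0.819400
step 7 [7y] zero: DF = P = 991/1250 ≈ 0.792800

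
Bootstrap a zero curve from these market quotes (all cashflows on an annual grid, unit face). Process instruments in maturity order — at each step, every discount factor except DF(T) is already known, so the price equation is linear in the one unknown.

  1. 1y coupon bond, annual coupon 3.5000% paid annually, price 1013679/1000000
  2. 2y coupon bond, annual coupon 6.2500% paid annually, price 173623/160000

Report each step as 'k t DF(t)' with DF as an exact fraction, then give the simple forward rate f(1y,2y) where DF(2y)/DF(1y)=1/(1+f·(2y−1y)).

step 1 [1y] bond c/1=7/200: DF=(1013679/1000000 − 7/200·(0))/(1+7/200) = 4897/5000 ≈ 0.979400
step 2 [2y] bond c/1=1/16: DF=(173623/160000 − 1/16·(0.979400))/(1+1/16) = 9637/10000 ≈ 0.963700

1 1 4897/5000
2 2 9637/10000
f(1y,2y) = ((4897/5000)/(9637/10000) − 1)/(1) = 157/9637 ≈ 1.6291%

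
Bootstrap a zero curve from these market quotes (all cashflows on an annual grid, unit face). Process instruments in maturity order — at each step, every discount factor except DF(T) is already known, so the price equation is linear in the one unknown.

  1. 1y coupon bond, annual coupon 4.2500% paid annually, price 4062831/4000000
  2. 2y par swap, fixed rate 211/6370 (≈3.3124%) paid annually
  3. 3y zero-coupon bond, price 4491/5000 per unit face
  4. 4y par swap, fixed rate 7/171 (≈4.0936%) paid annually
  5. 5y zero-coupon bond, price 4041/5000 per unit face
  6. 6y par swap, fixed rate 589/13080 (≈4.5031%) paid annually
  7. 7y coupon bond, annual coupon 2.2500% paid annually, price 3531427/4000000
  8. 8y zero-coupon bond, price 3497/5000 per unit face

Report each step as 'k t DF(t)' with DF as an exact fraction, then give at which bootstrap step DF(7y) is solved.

1 1 9743/10000
2 2 9367/10000
3 3 4491/5000
4 4 4251/5000
5 5 4041/5000
6 6 1911/2500
7 7 7483/10000
8 8 3497/5000
DF(7y) is solved at step 7

step 1 [1y] bond c/1=17/400: DF=(4062831/4000000 − 17/400·(0))/(1+17/400) = 9743/10000 ≈ 0.974300
step 2 [2y] swap r/1=211/6370: DF=(1 − 211/6370·(0.974300))/(1+211/6370) = 9367/10000 ≈ 0.936700
step 3 [3y] zero: DF = P = 4491/5000 ≈ 0.898200
step 4 [4y] swap r/1=7/171: DF=(1 − 7/171·(0.974300+0.936700+0.898200))/(1+7/171) = 4251/5000 ≈ 0.850200
step 5 [5y] zero: DF = P = 4041/5000 ≈ 0.808200
step 6 [6y] swap r/1=589/13080: DF=(1 − 589/13080·(0.974300+0.936700+0.898200+0.850200+0.808200))/(1+589/13080) = 1911/2500 ≈ 0.764400
step 7 [7y] bond c/1=9/400: DF=(3531427/4000000 − 9/400·(0.974300+0.936700+0.898200+0.850200+0.808200+0.764400))/(1+9/400) = 7483/10000 ≈ 0.748300
step 8 [8y] zero: DF = P = 3497/5000 ≈ 0.699400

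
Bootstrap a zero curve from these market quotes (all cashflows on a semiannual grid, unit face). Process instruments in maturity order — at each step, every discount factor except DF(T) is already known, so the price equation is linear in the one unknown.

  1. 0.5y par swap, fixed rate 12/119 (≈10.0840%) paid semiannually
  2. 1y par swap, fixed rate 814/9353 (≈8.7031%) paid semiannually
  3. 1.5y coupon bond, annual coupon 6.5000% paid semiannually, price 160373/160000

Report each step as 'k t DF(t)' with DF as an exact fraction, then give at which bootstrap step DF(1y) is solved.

step 1 [0.5y] swap r/2=6/119: DF=(1 − 6/119·(0))/(1+6/119) = 119/125 ≈ 0.952000
step 2 [1y] swap r/2=407/9353: DF=(1 − 407/9353·(0.952000))/(1+407/9353) = 4593/5000 ≈ 0.918600
step 3 [1.5y] bond c/2=13/400: DF=(160373/160000 − 13/400·(0.952000+0.918600))/(1+13/400) = 9119/10000 ≈ 0.911900

1 1/2 119/125
2 1 4593/5000
3 3/2 9119/10000
DF(1y) is solved at step 2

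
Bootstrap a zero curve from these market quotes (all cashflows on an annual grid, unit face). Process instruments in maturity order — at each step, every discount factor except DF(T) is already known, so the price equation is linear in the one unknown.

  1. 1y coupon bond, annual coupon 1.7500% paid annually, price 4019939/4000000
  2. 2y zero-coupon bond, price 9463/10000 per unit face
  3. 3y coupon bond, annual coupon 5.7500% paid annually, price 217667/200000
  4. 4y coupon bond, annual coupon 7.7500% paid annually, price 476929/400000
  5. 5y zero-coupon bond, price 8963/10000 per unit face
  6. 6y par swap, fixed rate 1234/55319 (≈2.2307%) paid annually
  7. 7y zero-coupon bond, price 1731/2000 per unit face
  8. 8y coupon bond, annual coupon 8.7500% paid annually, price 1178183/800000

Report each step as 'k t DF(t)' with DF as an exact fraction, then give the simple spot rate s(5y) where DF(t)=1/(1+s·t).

1 1 9877/10000
2 2 9463/10000
3 3 231/250
4 4 901/1000
5 5 8963/10000
6 6 4383/5000
7 7 1731/2000
8 8 1679/2000
s(5y) = (1/(8963/10000) − 1)/(5) = 1037/44815 ≈ 2.3140%

step 1 [1y] bond c/1=7/400: DF=(4019939/4000000 − 7/400·(0))/(1+7/400) = 9877/10000 ≈ 0.987700
step 2 [2y] zero: DF = P = 9463/10000 ≈ 0.946300
step 3 [3y] bond c/1=23/400: DF=(217667/200000 − 23/400·(0.987700+0.946300))/(1+23/400) = 231/250 ≈ 0.924000
step 4 [4y] bond c/1=31/400: DF=(476929/400000 − 31/400·(0.987700+0.946300+0.924000))/(1+31/400) = 901/1000 ≈ 0.901000
step 5 [5y] zero: DF = P = 8963/10000 ≈ 0.896300
step 6 [6y] swap r/1=1234/55319: DF=(1 − 1234/55319·(0.987700+0.946300+0.924000+0.901000+0.896300))/(1+1234/55319) = 4383/5000 ≈ 0.876600
step 7 [7y] zero: DF = P = 1731/2000 ≈ 0.865500
step 8 [8y] bond c/1=7/80: DF=(1178183/800000 − 7/80·(0.987700+0.946300+0.924000+0.901000+0.896300+0.876600+0.865500))/(1+7/80) = 1679/2000 ≈ 0.839500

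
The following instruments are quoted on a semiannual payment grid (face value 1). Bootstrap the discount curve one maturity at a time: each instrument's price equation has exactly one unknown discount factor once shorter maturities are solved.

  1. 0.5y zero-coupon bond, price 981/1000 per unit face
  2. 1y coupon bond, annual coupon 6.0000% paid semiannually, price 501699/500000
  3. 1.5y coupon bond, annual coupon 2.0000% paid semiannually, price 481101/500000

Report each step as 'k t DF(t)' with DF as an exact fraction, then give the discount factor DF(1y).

1 1/2 981/1000
2 1 591/625
3 3/2 1167/1250
DF(1y) = 591/625 ≈ 0.945600

step 1 [0.5y] zero: DF = P = 981/1000 ≈ 0.981000
step 2 [1y] bond c/2=3/100: DF=(501699/500000 − 3/100·(0.981000))/(1+3/100) = 591/625 ≈ 0.945600
step 3 [1.5y] bond c/2=1/100: DF=(481101/500000 − 1/100·(0.981000+0.945600))/(1+1/100) = 1167/1250 ≈ 0.933600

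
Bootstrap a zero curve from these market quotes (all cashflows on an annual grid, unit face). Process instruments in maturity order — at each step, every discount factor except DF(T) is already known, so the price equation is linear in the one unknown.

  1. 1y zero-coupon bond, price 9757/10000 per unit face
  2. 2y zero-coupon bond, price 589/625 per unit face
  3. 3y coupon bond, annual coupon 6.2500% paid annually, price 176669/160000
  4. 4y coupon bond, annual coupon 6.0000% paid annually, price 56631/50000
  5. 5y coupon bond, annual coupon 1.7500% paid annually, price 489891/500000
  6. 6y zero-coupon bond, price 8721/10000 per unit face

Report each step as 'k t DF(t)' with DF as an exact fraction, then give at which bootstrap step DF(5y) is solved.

step 1 [1y] zero: DF = P = 9757/10000 ≈ 0.975700
step 2 [2y] zero: DF = P = 589/625 ≈ 0.942400
step 3 [3y] bond c/1=1/16: DF=(176669/160000 − 1/16·(0.975700+0.942400))/(1+1/16) = 579/625 ≈ 0.926400
step 4 [4y] bond c/1=3/50: DF=(56631/50000 − 3/50·(0.975700+0.942400+0.926400))/(1+3/50) = 363/400 ≈ 0.907500
step 5 [5y] bond c/1=7/400: DF=(489891/500000 − 7/400·(0.975700+0.942400+0.926400+0.907500))/(1+7/400) = 1123/1250 ≈ 0.898400
step 6 [6y] zero: DF = P = 8721/10000 ≈ 0.872100

1 1 9757/10000
2 2 589/625
3 3 579/625
4 4 363/400
5 5 1123/1250
6 6 8721/10000
DF(5y) is solved at step 5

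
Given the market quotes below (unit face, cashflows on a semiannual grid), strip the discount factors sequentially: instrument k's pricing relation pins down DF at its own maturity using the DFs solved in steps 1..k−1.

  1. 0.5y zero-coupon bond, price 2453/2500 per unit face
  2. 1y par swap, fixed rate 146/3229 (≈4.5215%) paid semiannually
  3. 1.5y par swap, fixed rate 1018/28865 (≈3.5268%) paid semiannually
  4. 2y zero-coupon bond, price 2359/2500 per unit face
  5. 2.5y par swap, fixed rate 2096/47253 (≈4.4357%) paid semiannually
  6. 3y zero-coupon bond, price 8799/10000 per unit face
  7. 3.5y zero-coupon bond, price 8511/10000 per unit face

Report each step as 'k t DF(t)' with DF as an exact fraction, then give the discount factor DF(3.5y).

1 1/2 2453/2500
2 1 4781/5000
3 3/2 9491/10000
4 2 2359/2500
5 5/2 1119/1250
6 3 8799/10000
7 7/2 8511/10000
DF(3.5y) = 8511/10000 ≈ 0.851100

step 1 [0.5y] zero: DF = P = 2453/2500 ≈ 0.981200
step 2 [1y] swap r/2=73/3229: DF=(1 − 73/3229·(0.981200))/(1+73/3229) = 4781/5000 ≈ 0.956200
step 3 [1.5y] swap r/2=509/28865: DF=(1 − 509/28865·(0.981200+0.956200))/(1+509/28865) = 9491/10000 ≈ 0.949100
step 4 [2y] zero: DF = P = 2359/2500 ≈ 0.943600
step 5 [2.5y] swap r/2=1048/47253: DF=(1 − 1048/47253·(0.981200+0.956200+0.949100+0.943600))/(1+1048/47253) = 1119/1250 ≈ 0.895200
step 6 [3y] zero: DF = P = 8799/10000 ≈ 0.879900
step 7 [3.5y] zero: DF = P = 8511/10000 ≈ 0.851100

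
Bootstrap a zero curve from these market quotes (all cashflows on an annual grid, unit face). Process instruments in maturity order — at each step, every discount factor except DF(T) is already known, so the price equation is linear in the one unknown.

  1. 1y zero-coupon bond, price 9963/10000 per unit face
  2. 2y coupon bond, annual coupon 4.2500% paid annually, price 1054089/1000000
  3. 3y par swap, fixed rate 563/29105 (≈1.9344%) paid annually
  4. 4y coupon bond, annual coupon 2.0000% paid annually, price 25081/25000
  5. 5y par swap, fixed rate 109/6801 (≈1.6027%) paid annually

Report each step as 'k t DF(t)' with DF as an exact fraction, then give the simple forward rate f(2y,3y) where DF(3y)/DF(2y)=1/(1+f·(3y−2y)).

1 1 9963/10000
2 2 1941/2000
3 3 9437/10000
4 4 1853/2000
5 5 9237/10000
f(2y,3y) = ((1941/2000)/(9437/10000) − 1)/(1) = 268/9437 ≈ 2.8399%

step 1 [1y] zero: DF = P = 9963/10000 ≈ 0.996300
step 2 [2y] bond c/1=17/400: DF=(1054089/1000000 − 17/400·(0.996300))/(1+17/400) = 1941/2000 ≈ 0.970500
step 3 [3y] swap r/1=563/29105: DF=(1 − 563/29105·(0.996300+0.970500))/(1+563/29105) = 9437/10000 ≈ 0.943700
step 4 [4y] bond c/1=1/50: DF=(25081/25000 − 1/50·(0.996300+0.970500+0.943700))/(1+1/50) = 1853/2000 ≈ 0.926500
step 5 [5y] swap r/1=109/6801: DF=(1 − 109/6801·(0.996300+0.970500+0.943700+0.926500))/(1+109/6801) = 9237/10000 ≈ 0.923700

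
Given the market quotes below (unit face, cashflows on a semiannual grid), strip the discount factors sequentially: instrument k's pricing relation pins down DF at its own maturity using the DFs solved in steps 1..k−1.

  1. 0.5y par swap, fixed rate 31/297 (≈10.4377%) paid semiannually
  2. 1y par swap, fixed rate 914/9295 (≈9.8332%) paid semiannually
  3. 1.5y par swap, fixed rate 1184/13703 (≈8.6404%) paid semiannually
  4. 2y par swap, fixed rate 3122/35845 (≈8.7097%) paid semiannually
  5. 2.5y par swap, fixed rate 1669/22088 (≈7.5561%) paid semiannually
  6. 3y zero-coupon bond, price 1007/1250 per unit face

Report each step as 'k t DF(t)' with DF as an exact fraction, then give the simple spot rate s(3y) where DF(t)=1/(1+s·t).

step 1 [0.5y] swap r/2=31/594: DF=(1 − 31/594·(0))/(1+31/594) = 594/625 ≈ 0.950400
step 2 [1y] swap r/2=457/9295: DF=(1 − 457/9295·(0.950400))/(1+457/9295) = 4543/5000 ≈ 0.908600
step 3 [1.5y] swap r/2=592/13703: DF=(1 − 592/13703·(0.950400+0.908600))/(1+592/13703) = 551/625 ≈ 0.881600
step 4 [2y] swap r/2=1561/35845: DF=(1 − 1561/35845·(0.950400+0.908600+0.881600))/(1+1561/35845) = 8439/10000 ≈ 0.843900
step 5 [2.5y] swap r/2=1669/44176: DF=(1 − 1669/44176·(0.950400+0.908600+0.881600+0.843900))/(1+1669/44176) = 8331/10000 ≈ 0.833100
step 6 [3y] zero: DF = P = 1007/1250 ≈ 0.805600

1 1/2 594/625
2 1 4543/5000
3 3/2 551/625
4 2 8439/10000
5 5/2 8331/10000
6 3 1007/1250
s(3y) = (1/(1007/1250) − 1)/(3) = 81/1007 ≈ 8.0437%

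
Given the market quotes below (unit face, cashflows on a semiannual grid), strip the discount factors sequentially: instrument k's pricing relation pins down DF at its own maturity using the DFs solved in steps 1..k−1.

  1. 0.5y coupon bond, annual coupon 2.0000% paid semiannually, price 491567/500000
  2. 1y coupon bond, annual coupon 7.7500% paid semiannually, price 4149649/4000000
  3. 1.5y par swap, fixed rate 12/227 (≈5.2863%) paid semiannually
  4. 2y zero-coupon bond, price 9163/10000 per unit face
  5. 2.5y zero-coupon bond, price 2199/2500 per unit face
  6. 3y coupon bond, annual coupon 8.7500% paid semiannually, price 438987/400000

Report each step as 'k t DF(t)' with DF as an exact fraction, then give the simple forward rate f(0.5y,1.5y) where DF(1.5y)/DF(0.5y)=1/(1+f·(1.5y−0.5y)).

1 1/2 4867/5000
2 1 1203/1250
3 3/2 2311/2500
4 2 9163/10000
5 5/2 2199/2500
6 3 8563/10000
f(0.5y,1.5y) = ((4867/5000)/(2311/2500) − 1)/(1) = 245/4622 ≈ 5.3007%

step 1 [0.5y] bond c/2=1/100: DF=(491567/500000 − 1/100·(0))/(1+1/100) = 4867/5000 ≈ 0.973400
step 2 [1y] bond c/2=31/800: DF=(4149649/4000000 − 31/800·(0.973400))/(1+31/800) = 1203/1250 ≈ 0.962400
step 3 [1.5y] swap r/2=6/227: DF=(1 − 6/227·(0.973400+0.962400))/(1+6/227) = 2311/2500 ≈ 0.924400
step 4 [2y] zero: DF = P = 9163/10000 ≈ 0.916300
step 5 [2.5y] zero: DF = P = 2199/2500 ≈ 0.879600
step 6 [3y] bond c/2=7/160: DF=(438987/400000 − 7/160·(0.973400+0.962400+0.924400+0.916300+0.879600))/(1+7/160) = 8563/10000 ≈ 0.856300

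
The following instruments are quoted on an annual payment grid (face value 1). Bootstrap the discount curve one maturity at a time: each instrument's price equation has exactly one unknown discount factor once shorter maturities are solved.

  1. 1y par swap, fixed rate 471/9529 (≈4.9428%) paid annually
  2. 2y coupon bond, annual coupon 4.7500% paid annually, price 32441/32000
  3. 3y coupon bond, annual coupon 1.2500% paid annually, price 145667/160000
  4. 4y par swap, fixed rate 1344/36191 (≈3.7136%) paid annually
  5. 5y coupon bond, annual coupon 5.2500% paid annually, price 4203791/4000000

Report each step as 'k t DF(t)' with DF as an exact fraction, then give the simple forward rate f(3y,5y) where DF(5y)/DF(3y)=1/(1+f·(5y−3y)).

1 1 9529/10000
2 2 4623/5000
3 3 219/250
4 4 541/625
5 5 409/500
f(3y,5y) = ((219/250)/(409/500) − 1)/(2) = 29/818 ≈ 3.5452%

step 1 [1y] swap r/1=471/9529: DF=(1 − 471/9529·(0))/(1+471/9529) = 9529/10000 ≈ 0.952900
step 2 [2y] bond c/1=19/400: DF=(32441/32000 − 19/400·(0.952900))/(1+19/400) = 4623/5000 ≈ 0.924600
step 3 [3y] bond c/1=1/80: DF=(145667/160000 − 1/80·(0.952900+0.924600))/(1+1/80) = 219/250 ≈ 0.876000
step 4 [4y] swap r/1=1344/36191: DF=(1 − 1344/36191·(0.952900+0.924600+0.876000))/(1+1344/36191) = 541/625 ≈ 0.865600
step 5 [5y] bond c/1=21/400: DF=(4203791/4000000 − 21/400·(0.952900+0.924600+0.876000+0.865600))/(1+21/400) = 409/500 ≈ 0.818000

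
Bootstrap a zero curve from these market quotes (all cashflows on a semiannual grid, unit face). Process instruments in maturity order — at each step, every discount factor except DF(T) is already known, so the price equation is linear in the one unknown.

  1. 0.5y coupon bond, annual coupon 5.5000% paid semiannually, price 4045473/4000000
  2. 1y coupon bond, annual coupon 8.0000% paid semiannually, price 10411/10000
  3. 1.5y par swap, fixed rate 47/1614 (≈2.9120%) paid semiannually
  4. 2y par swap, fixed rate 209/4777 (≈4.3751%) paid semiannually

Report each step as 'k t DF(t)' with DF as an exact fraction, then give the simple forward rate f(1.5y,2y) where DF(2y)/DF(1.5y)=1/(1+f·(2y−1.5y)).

1 1/2 9843/10000
2 1 602/625
3 3/2 9577/10000
4 2 2291/2500
f(1.5y,2y) = ((9577/10000)/(2291/2500) − 1)/(1/2) = 413/4582 ≈ 9.0135%

step 1 [0.5y] bond c/2=11/400: DF=(4045473/4000000 − 11/400·(0))/(1+11/400) = 9843/10000 ≈ 0.984300
step 2 [1y] bond c/2=1/25: DF=(10411/10000 − 1/25·(0.984300))/(1+1/25) = 602/625 ≈ 0.963200
step 3 [1.5y] swap r/2=47/3228: DF=(1 − 47/3228·(0.984300+0.963200))/(1+47/3228) = 9577/10000 ≈ 0.957700
step 4 [2y] swap r/2=209/9554: DF=(1 − 209/9554·(0.984300+0.963200+0.957700))/(1+209/9554) = 2291/2500 ≈ 0.916400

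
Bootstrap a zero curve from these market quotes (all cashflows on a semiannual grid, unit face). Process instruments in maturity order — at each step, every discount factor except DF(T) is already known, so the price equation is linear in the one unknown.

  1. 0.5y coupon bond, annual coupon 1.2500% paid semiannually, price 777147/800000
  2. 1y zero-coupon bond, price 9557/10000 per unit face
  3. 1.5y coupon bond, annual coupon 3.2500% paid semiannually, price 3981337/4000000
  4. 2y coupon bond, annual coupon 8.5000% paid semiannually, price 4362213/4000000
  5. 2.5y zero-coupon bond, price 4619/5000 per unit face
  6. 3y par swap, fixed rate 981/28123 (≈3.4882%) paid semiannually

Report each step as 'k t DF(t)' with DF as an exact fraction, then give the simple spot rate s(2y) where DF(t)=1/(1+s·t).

1 1/2 4827/5000
2 1 9557/10000
3 3/2 9487/10000
4 2 9291/10000
5 5/2 4619/5000
6 3 9019/10000
s(2y) = (1/(9291/10000) − 1)/(2) = 709/18582 ≈ 3.8155%

step 1 [0.5y] bond c/2=1/160: DF=(777147/800000 − 1/160·(0))/(1+1/160) = 4827/5000 ≈ 0.965400
step 2 [1y] zero: DF = P = 9557/10000 ≈ 0.955700
step 3 [1.5y] bond c/2=13/800: DF=(3981337/4000000 − 13/800·(0.965400+0.955700))/(1+13/800) = 9487/10000 ≈ 0.948700
step 4 [2y] bond c/2=17/400: DF=(4362213/4000000 − 17/400·(0.965400+0.955700+0.948700))/(1+17/400) = 9291/10000 ≈ 0.929100
step 5 [2.5y] zero: DF = P = 4619/5000 ≈ 0.923800
step 6 [3y] swap r/2=981/56246: DF=(1 − 981/56246·(0.965400+0.955700+0.948700+0.929100+0.923800))/(1+981/56246) = 9019/10000 ≈ 0.901900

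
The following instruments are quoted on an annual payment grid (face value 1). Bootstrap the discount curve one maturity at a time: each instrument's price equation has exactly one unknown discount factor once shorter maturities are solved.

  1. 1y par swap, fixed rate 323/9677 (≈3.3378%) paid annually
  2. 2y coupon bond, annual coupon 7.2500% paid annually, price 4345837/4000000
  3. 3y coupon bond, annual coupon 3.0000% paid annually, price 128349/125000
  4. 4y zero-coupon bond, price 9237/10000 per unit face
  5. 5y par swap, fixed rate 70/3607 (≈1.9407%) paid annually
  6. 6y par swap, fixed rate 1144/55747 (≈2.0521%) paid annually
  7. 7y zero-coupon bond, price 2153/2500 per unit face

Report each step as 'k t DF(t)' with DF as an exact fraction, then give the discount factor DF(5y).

1 1 9677/10000
2 2 2369/2500
3 3 9411/10000
4 4 9237/10000
5 5 909/1000
6 6 1107/1250
7 7 2153/2500
DF(5y) = 909/1000 ≈ 0.909000

step 1 [1y] swap r/1=323/9677: DF=(1 − 323/9677·(0))/(1+323/9677) = 9677/10000 ≈ 0.967700
step 2 [2y] bond c/1=29/400: DF=(4345837/4000000 − 29/400·(0.967700))/(1+29/400) = 2369/2500 ≈ 0.947600
step 3 [3y] bond c/1=3/100: DF=(128349/125000 − 3/100·(0.967700+0.947600))/(1+3/100) = 9411/10000 ≈ 0.941100
step 4 [4y] zero: DF = P = 9237/10000 ≈ 0.923700
step 5 [5y] swap r/1=70/3607: DF=(1 − 70/3607·(0.967700+0.947600+0.941100+0.923700))/(1+70/3607) = 909/1000 ≈ 0.909000
step 6 [6y] swap r/1=1144/55747: DF=(1 − 1144/55747·(0.967700+0.947600+0.941100+0.923700+0.909000))/(1+1144/55747) = 1107/1250 ≈ 0.885600
step 7 [7y] zero: DF = P = 2153/2500 ≈ 0.861200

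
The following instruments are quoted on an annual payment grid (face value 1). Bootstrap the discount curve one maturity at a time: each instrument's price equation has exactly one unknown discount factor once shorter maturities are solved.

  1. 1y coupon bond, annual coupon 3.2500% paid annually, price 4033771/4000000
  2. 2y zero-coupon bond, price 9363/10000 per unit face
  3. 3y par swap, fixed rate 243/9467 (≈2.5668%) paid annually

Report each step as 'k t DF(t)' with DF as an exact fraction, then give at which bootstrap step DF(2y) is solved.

1 1 9767/10000
2 2 9363/10000
3 3 9271/10000
DF(2y) is solved at step 2

step 1 [1y] bond c/1=13/400: DF=(4033771/4000000 − 13/400·(0))/(1+13/400) = 9767/10000 ≈ 0.976700
step 2 [2y] zero: DF = P = 9363/10000 ≈ 0.936300
step 3 [3y] swap r/1=243/9467: DF=(1 − 243/9467·(0.976700+0.936300))/(1+243/9467) = 9271/10000 ≈ 0.927100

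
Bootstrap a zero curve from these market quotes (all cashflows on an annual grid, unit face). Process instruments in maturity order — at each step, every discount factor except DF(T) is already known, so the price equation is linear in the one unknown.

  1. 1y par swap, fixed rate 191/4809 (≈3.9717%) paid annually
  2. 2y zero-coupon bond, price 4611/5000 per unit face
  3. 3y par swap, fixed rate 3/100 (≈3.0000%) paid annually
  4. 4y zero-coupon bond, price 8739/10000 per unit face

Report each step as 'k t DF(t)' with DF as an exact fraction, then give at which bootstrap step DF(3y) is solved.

step 1 [1y] swap r/1=191/4809: DF=(1 − 191/4809·(0))/(1+191/4809) = 4809/5000 ≈ 0.961800
step 2 [2y] zero: DF = P = 4611/5000 ≈ 0.922200
step 3 [3y] swap r/1=3/100: DF=(1 − 3/100·(0.961800+0.922200))/(1+3/100) = 229/250 ≈ 0.916000
step 4 [4y] zero: DF = P = 8739/10000 ≈ 0.873900

1 1 4809/5000
2 2 4611/5000
3 3 229/250
4 4 8739/10000
DF(3y) is solved at step 3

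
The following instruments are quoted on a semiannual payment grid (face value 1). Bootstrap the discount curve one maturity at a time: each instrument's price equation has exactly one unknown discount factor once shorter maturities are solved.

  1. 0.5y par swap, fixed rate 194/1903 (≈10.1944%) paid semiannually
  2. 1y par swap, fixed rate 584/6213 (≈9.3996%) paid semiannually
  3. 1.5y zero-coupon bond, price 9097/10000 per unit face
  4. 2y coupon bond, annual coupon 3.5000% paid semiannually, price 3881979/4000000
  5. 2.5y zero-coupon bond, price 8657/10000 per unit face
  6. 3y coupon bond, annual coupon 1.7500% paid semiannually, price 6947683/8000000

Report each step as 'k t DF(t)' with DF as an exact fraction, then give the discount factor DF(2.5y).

step 1 [0.5y] swap r/2=97/1903: DF=(1 − 97/1903·(0))/(1+97/1903) = 1903/2000 ≈ 0.951500
step 2 [1y] swap r/2=292/6213: DF=(1 − 292/6213·(0.951500))/(1+292/6213) = 2281/2500 ≈ 0.912400
step 3 [1.5y] zero: DF = P = 9097/10000 ≈ 0.909700
step 4 [2y] bond c/2=7/400: DF=(3881979/4000000 − 7/400·(0.951500+0.912400+0.909700))/(1+7/400) = 9061/10000 ≈ 0.906100
step 5 [2.5y] zero: DF = P = 8657/10000 ≈ 0.865700
step 6 [3y] bond c/2=7/800: DF=(6947683/8000000 − 7/800·(0.951500+0.912400+0.909700+0.906100+0.865700))/(1+7/800) = 1643/2000 ≈ 0.821500

1 1/2 1903/2000
2 1 2281/2500
3 3/2 9097/10000
4 2 9061/10000
5 5/2 8657/10000
6 3 1643/2000
DF(2.5y) = 8657/10000 ≈ 0.865700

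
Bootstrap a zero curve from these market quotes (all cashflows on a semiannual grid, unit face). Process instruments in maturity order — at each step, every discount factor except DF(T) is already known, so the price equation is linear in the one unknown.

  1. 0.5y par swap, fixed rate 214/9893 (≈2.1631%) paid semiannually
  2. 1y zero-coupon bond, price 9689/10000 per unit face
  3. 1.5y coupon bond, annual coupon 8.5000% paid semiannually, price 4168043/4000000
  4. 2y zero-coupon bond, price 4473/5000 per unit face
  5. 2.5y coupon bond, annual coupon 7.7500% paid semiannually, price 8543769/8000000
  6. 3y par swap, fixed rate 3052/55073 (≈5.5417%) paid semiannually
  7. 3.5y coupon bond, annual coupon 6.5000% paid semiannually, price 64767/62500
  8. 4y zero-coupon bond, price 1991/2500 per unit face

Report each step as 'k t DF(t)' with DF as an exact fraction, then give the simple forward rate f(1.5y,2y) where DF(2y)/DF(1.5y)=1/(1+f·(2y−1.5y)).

1 1/2 9893/10000
2 1 9689/10000
3 3/2 9197/10000
4 2 4473/5000
5 5/2 4437/5000
6 3 4237/5000
7 7/2 8303/10000
8 4 1991/2500
f(1.5y,2y) = ((9197/10000)/(4473/5000) − 1)/(1/2) = 251/4473 ≈ 5.6114%

step 1 [0.5y] swap r/2=107/9893: DF=(1 − 107/9893·(0))/(1+107/9893) = 9893/10000 ≈ 0.989300
step 2 [1y] zero: DF = P = 9689/10000 ≈ 0.968900
step 3 [1.5y] bond c/2=17/400: DF=(4168043/4000000 − 17/400·(0.989300+0.968900))/(1+17/400) = 9197/10000 ≈ 0.919700
step 4 [2y] zero: DF = P = 4473/5000 ≈ 0.894600
step 5 [2.5y] bond c/2=31/800: DF=(8543769/8000000 − 31/800·(0.989300+0.968900+0.919700+0.894600))/(1+31/800) = 4437/5000 ≈ 0.887400
step 6 [3y] swap r/2=1526/55073: DF=(1 − 1526/55073·(0.989300+0.968900+0.919700+0.894600+0.887400))/(1+1526/55073) = 4237/5000 ≈ 0.847400
step 7 [3.5y] bond c/2=13/400: DF=(64767/62500 − 13/400·(0.989300+0.968900+0.919700+0.894600+0.887400+0.847400))/(1+13/400) = 8303/10000 ≈ 0.830300
step 8 [4y] zero: DF = P = 1991/2500 ≈ 0.796400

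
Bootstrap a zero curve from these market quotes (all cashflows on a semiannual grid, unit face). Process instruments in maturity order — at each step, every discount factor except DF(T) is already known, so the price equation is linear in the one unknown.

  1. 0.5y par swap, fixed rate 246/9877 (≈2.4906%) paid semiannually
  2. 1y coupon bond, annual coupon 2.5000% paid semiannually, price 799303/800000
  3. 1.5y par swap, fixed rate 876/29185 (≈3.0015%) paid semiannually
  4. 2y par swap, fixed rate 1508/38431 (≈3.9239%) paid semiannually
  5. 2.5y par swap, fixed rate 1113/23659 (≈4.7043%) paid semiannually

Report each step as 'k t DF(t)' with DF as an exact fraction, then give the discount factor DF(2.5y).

1 1/2 9877/10000
2 1 4873/5000
3 3/2 4781/5000
4 2 4623/5000
5 5/2 8887/10000
DF(2.5y) = 8887/10000 ≈ 0.888700

step 1 [0.5y] swap r/2=123/9877: DF=(1 − 123/9877·(0))/(1+123/9877) = 9877/10000 ≈ 0.987700
step 2 [1y] bond c/2=1/80: DF=(799303/800000 − 1/80·(0.987700))/(1+1/80) = 4873/5000 ≈ 0.974600
step 3 [1.5y] swap r/2=438/29185: DF=(1 − 438/29185·(0.987700+0.974600))/(1+438/29185) = 4781/5000 ≈ 0.956200
step 4 [2y] swap r/2=754/38431: DF=(1 − 754/38431·(0.987700+0.974600+0.956200))/(1+754/38431) = 4623/5000 ≈ 0.924600
step 5 [2.5y] swap r/2=1113/47318: DF=(1 − 1113/47318·(0.987700+0.974600+0.956200+0.924600))/(1+1113/47318) = 8887/10000 ≈ 0.888700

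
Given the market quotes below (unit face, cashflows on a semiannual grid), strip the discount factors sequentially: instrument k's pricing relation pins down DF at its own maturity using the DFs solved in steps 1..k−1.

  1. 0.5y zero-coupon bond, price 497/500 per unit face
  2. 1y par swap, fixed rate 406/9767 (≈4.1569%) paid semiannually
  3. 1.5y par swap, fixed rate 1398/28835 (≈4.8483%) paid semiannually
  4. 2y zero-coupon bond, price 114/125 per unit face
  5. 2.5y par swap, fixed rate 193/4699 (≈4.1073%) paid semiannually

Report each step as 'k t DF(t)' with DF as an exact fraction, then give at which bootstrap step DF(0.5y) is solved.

step 1 [0.5y] zero: DF = P = 497/500 ≈ 0.994000
step 2 [1y] swap r/2=203/9767: DF=(1 − 203/9767·(0.994000))/(1+203/9767) = 4797/5000 ≈ 0.959400
step 3 [1.5y] swap r/2=699/28835: DF=(1 − 699/28835·(0.994000+0.959400))/(1+699/28835) = 9301/10000 ≈ 0.930100
step 4 [2y] zero: DF = P = 114/125 ≈ 0.912000
step 5 [2.5y] swap r/2=193/9398: DF=(1 − 193/9398·(0.994000+0.959400+0.930100+0.912000))/(1+193/9398) = 1807/2000 ≈ 0.903500

1 1/2 497/500
2 1 4797/5000
3 3/2 9301/10000
4 2 114/125
5 5/2 1807/2000
DF(0.5y) is solved at step 1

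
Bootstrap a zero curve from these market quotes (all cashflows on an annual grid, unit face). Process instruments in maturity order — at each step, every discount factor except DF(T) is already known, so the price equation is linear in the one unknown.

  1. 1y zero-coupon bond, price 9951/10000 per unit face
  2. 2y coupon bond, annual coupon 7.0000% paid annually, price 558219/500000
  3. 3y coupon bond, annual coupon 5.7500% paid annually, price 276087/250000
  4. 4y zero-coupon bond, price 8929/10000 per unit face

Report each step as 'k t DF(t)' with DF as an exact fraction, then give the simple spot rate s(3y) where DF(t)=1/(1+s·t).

1 1 9951/10000
2 2 9783/10000
3 3 937/1000
4 4 8929/10000
s(3y) = (1/(937/1000) − 1)/(3) = 21/937 ≈ 2.2412%

step 1 [1y] zero: DF = P = 9951/10000 ≈ 0.995100
step 2 [2y] bond c/1=7/100: DF=(558219/500000 − 7/100·(0.995100))/(1+7/100) = 9783/10000 ≈ 0.978300
step 3 [3y] bond c/1=23/400: DF=(276087/250000 − 23/400·(0.995100+0.978300))/(1+23/400) = 937/1000 ≈ 0.937000
step 4 [4y] zero: DF = P = 8929/10000 ≈ 0.892900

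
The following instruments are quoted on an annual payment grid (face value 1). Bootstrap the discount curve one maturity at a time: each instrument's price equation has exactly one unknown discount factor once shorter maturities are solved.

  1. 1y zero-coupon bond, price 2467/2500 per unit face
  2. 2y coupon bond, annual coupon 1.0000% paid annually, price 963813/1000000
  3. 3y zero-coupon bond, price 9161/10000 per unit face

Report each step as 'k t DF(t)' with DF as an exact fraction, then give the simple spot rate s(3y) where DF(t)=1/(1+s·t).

step 1 [1y] zero: DF = P = 2467/2500 ≈ 0.986800
step 2 [2y] bond c/1=1/100: DF=(963813/1000000 − 1/100·(0.986800))/(1+1/100) = 1889/2000 ≈ 0.944500
step 3 [3y] zero: DF = P = 9161/10000 ≈ 0.916100

1 1 2467/2500
2 2 1889/2000
3 3 9161/10000
s(3y) = (1/(9161/10000) − 1)/(3) = 839/27483 ≈ 3.0528%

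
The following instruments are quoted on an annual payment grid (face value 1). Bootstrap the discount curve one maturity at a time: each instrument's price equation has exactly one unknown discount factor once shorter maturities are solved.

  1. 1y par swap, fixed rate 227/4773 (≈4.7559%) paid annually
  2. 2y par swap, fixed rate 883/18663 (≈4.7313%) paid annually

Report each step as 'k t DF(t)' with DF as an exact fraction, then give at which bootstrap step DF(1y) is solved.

step 1 [1y] swap r/1=227/4773: DF=(1 − 227/4773·(0))/(1+227/4773) = 4773/5000 ≈ 0.954600
step 2 [2y] swap r/1=883/18663: DF=(1 − 883/18663·(0.954600))/(1+883/18663) = 9117/10000 ≈ 0.911700

1 1 4773/5000
2 2 9117/10000
DF(1y) is solved at step 1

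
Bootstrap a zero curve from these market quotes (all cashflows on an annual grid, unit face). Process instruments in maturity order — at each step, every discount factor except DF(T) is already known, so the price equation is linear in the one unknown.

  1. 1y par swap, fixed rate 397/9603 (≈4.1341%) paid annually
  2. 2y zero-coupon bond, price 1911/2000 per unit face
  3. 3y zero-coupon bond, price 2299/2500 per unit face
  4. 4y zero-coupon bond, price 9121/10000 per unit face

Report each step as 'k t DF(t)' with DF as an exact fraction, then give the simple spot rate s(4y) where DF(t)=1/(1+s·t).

step 1 [1y] swap r/1=397/9603: DF=(1 − 397/9603·(0))/(1+397/9603) = 9603/10000 ≈ 0.960300
step 2 [2y] zero: DF = P = 1911/2000 ≈ 0.955500
step 3 [3y] zero: DF = P = 2299/2500 ≈ 0.919600
step 4 [4y] zero: DF = P = 9121/10000 ≈ 0.912100

1 1 9603/10000
2 2 1911/2000
3 3 2299/2500
4 4 9121/10000
s(4y) = (1/(9121/10000) − 1)/(4) = 879/36484 ≈ 2.4093%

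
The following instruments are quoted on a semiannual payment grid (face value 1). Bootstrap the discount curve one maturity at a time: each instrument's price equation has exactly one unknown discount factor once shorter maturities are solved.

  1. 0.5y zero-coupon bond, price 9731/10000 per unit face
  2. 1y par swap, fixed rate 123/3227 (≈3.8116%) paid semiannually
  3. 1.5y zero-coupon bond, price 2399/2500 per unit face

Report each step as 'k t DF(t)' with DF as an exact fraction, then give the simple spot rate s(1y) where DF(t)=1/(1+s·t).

1 1/2 9731/10000
2 1 9631/10000
3 3/2 2399/2500
s(1y) = (1/(9631/10000) − 1)/(1) = 369/9631 ≈ 3.8314%

step 1 [0.5y] zero: DF = P = 9731/10000 ≈ 0.973100
step 2 [1y] swap r/2=123/6454: DF=(1 − 123/6454·(0.973100))/(1+123/6454) = 9631/10000 ≈ 0.963100
step 3 [1.5y] zero: DF = P = 2399/2500 ≈ 0.959600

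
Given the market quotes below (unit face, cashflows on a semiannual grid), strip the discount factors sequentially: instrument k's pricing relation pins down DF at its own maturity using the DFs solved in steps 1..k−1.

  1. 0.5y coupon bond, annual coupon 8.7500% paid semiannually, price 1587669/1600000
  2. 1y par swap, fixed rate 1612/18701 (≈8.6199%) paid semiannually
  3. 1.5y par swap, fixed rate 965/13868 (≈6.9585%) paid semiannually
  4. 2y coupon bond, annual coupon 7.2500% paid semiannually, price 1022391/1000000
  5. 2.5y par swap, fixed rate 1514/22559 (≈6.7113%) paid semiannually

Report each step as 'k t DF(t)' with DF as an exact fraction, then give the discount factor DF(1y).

1 1/2 9507/10000
2 1 4597/5000
3 3/2 1807/2000
4 2 556/625
5 5/2 4243/5000
DF(1y) = 4597/5000 ≈ 0.919400

step 1 [0.5y] bond c/2=7/160: DF=(1587669/1600000 − 7/160·(0))/(1+7/160) = 9507/10000 ≈ 0.950700
step 2 [1y] swap r/2=806/18701: DF=(1 − 806/18701·(0.950700))/(1+806/18701) = 4597/5000 ≈ 0.919400
step 3 [1.5y] swap r/2=965/27736: DF=(1 − 965/27736·(0.950700+0.919400))/(1+965/27736) = 1807/2000 ≈ 0.903500
step 4 [2y] bond c/2=29/800: DF=(1022391/1000000 − 29/800·(0.950700+0.919400+0.903500))/(1+29/800) = 556/625 ≈ 0.889600
step 5 [2.5y] swap r/2=757/22559: DF=(1 − 757/22559·(0.950700+0.919400+0.903500+0.889600))/(1+757/22559) = 4243/5000 ≈ 0.848600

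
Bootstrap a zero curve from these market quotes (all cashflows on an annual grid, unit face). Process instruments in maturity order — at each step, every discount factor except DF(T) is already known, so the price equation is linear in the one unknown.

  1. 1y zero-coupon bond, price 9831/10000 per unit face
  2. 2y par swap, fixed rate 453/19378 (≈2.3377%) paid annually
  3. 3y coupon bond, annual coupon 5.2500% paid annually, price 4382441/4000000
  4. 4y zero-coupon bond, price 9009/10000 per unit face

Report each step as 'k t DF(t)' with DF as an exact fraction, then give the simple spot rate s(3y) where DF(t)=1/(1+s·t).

step 1 [1y] zero: DF = P = 9831/10000 ≈ 0.983100
step 2 [2y] swap r/1=453/19378: DF=(1 − 453/19378·(0.983100))/(1+453/19378) = 9547/10000 ≈ 0.954700
step 3 [3y] bond c/1=21/400: DF=(4382441/4000000 − 21/400·(0.983100+0.954700))/(1+21/400) = 9443/10000 ≈ 0.944300
step 4 [4y] zero: DF = P = 9009/10000 ≈ 0.900900

1 1 9831/10000
2 2 9547/10000
3 3 9443/10000
4 4 9009/10000
s(3y) = (1/(9443/10000) − 1)/(3) = 557/28329 ≈ 1.9662%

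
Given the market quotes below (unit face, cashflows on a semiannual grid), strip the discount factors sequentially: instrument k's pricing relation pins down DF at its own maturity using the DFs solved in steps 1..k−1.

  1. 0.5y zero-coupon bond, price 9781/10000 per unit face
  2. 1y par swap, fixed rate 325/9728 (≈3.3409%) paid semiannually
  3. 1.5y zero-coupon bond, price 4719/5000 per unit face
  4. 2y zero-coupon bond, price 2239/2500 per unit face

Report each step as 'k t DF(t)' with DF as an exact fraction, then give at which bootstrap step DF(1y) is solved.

step 1 [0.5y] zero: DF = P = 9781/10000 ≈ 0.978100
step 2 [1y] swap r/2=325/19456: DF=(1 − 325/19456·(0.978100))/(1+325/19456) = 387/400 ≈ 0.967500
step 3 [1.5y] zero: DF = P = 4719/5000 ≈ 0.943800
step 4 [2y] zero: DF = P = 2239/2500 ≈ 0.895600

1 1/2 9781/10000
2 1 387/400
3 3/2 4719/5000
4 2 2239/2500
DF(1y) is solved at step 2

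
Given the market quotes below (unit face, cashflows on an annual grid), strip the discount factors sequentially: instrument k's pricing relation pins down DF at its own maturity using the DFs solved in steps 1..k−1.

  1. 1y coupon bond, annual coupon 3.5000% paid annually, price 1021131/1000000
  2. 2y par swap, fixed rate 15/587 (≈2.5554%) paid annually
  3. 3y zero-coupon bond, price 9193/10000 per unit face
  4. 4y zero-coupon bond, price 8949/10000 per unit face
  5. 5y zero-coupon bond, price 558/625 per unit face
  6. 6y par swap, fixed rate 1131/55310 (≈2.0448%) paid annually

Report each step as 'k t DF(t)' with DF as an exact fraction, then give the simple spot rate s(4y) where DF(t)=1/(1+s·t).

1 1 4933/5000
2 2 1901/2000
3 3 9193/10000
4 4 8949/10000
5 5 558/625
6 6 8869/10000
s(4y) = (1/(8949/10000) − 1)/(4) = 1051/35796 ≈ 2.9361%

step 1 [1y] bond c/1=7/200: DF=(1021131/1000000 − 7/200·(0))/(1+7/200) = 4933/5000 ≈ 0.986600
step 2 [2y] swap r/1=15/587: DF=(1 − 15/587·(0.986600))/(1+15/587) = 1901/2000 ≈ 0.950500
step 3 [3y] zero: DF = P = 9193/10000 ≈ 0.919300
step 4 [4y] zero: DF = P = 8949/10000 ≈ 0.894900
step 5 [5y] zero: DF = P = 558/625 ≈ 0.892800
step 6 [6y] swap r/1=1131/55310: DF=(1 − 1131/55310·(0.986600+0.950500+0.919300+0.894900+0.892800))/(1+1131/55310) = 8869/10000 ≈ 0.886900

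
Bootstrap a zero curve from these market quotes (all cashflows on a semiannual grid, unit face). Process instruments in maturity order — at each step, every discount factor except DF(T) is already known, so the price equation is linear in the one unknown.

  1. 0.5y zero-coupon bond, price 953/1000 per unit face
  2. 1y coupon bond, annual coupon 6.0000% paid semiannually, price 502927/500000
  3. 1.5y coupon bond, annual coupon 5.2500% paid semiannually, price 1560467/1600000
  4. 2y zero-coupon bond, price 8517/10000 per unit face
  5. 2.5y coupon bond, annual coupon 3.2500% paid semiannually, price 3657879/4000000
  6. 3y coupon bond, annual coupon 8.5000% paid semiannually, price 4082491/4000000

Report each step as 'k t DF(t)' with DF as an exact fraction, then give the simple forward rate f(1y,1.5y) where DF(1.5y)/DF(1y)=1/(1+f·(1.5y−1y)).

1 1/2 953/1000
2 1 593/625
3 3/2 9017/10000
4 2 8517/10000
5 5/2 4207/5000
6 3 7957/10000
f(1y,1.5y) = ((593/625)/(9017/10000) − 1)/(1/2) = 942/9017 ≈ 10.4469%

step 1 [0.5y] zero: DF = P = 953/1000 ≈ 0.953000
step 2 [1y] bond c/2=3/100: DF=(502927/500000 − 3/100·(0.953000))/(1+3/100) = 593/625 ≈ 0.948800
step 3 [1.5y] bond c/2=21/800: DF=(1560467/1600000 − 21/800·(0.953000+0.948800))/(1+21/800) = 9017/10000 ≈ 0.901700
step 4 [2y] zero: DF = P = 8517/10000 ≈ 0.851700
step 5 [2.5y] bond c/2=13/800: DF=(3657879/4000000 − 13/800·(0.953000+0.948800+0.901700+0.851700))/(1+13/800) = 4207/5000 ≈ 0.841400
step 6 [3y] bond c/2=17/400: DF=(4082491/4000000 − 17/400·(0.953000+0.948800+0.901700+0.851700+0.841400))/(1+17/400) = 7957/10000 ≈ 0.795700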